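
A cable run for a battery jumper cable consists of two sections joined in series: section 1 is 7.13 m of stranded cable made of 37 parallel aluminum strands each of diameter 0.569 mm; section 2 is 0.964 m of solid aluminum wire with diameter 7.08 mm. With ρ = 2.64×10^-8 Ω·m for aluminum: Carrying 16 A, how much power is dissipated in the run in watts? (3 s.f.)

5.29 W

Section 1: A_strand = π(2.8450e-04)² = 2.543e-07 m²; R₁ = ρL/(N·A_s) = (2.64×10^-8)(7.13)/(37×2.543e-07) = 0.02001 Ω
Section 2: A = π(d/2)² = π(3.5400e-03 m)² = 3.937e-05 m²
R₂ = (2.64×10^-8)(0.964)/(3.937e-05) = 6.464×10^-4 Ω
R = R₁ + R₂ = 0.02065 Ω
P = I²R = (16)² × 0.02065 = 5.29 W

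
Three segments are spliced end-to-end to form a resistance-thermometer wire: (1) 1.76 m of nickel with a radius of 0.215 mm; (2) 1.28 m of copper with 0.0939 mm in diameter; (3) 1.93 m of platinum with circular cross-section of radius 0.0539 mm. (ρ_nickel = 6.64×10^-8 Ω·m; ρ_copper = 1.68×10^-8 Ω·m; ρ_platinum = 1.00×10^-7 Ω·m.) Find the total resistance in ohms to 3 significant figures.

Seg 1: A = πr² = π(2.1500e-04 m)² = 1.452e-07 m²
R_1 = (6.64×10^-8)(1.76)/(1.452e-07) = 0.8047 Ω
Seg 2: A = π(d/2)² = π(4.6950e-05 m)² = 6.925e-09 m²
R_2 = (1.68×10^-8)(1.28)/(6.925e-09) = 3.105 Ω
Seg 3: A = πr² = π(5.3900e-05 m)² = 9.127e-09 m²
R_3 = (1.00×10^-7)(1.93)/(9.127e-09) = 21.15 Ω
R_total = R_1 + R_2 + R_3 = 25.1 Ω

25.1 Ω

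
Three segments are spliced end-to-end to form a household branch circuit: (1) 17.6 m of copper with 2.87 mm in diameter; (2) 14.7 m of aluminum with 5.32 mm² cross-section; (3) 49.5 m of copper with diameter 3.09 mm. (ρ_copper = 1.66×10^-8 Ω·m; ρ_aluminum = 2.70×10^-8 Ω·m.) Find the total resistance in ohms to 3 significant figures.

Seg 1: A = π(d/2)² = π(1.4350e-03 m)² = 6.469e-06 m²
R_1 = (1.66×10^-8)(17.6)/(6.469e-06) = 0.04516 Ω
Seg 2: A = 5.32 mm² = 5.320e-06 m²
R_2 = (2.70×10^-8)(14.7)/(5.320e-06) = 0.07461 Ω
Seg 3: A = π(d/2)² = π(1.5450e-03 m)² = 7.499e-06 m²
R_3 = (1.66×10^-8)(49.5)/(7.499e-06) = 0.1096 Ω
R_total = R_1 + R_2 + R_3 = 0.229 Ω

0.229 Ω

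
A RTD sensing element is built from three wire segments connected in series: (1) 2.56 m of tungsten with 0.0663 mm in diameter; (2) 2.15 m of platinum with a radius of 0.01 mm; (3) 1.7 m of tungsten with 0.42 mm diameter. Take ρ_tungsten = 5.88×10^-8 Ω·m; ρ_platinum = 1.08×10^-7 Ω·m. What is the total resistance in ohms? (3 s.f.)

Seg 1: A = π(d/2)² = π(3.3150e-05 m)² = 3.452e-09 m²
R_1 = (5.88×10^-8)(2.56)/(3.452e-09) = 43.6 Ω
Seg 2: A = πr² = π(1.0000e-05 m)² = 3.142e-10 m²
R_2 = (1.08×10^-7)(2.15)/(3.142e-10) = 739.1 Ω
Seg 3: A = π(d/2)² = π(2.1000e-04 m)² = 1.385e-07 m²
R_3 = (5.88×10^-8)(1.7)/(1.385e-07) = 0.7215 Ω
R_total = R_1 + R_2 + R_3 = 783 Ω

783 Ω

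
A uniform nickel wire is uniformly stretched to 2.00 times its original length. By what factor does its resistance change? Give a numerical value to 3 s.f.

Volume constant ⇒ A' = A/k with k = 2. R' = ρ(kL)/(A/k) = k²R.
Factor = 4.00

4.00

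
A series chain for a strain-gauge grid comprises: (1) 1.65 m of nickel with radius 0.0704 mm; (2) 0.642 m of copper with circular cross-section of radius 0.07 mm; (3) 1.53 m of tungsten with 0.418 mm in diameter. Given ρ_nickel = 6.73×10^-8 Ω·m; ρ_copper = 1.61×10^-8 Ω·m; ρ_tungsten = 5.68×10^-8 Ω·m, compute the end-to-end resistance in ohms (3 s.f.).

8.44 Ω

Seg 1: A = πr² = π(7.0400e-05 m)² = 1.557e-08 m²
R_1 = (6.73×10^-8)(1.65)/(1.557e-08) = 7.132 Ω
Seg 2: A = πr² = π(7.0000e-05 m)² = 1.539e-08 m²
R_2 = (1.61×10^-8)(0.642)/(1.539e-08) = 0.6715 Ω
Seg 3: A = π(d/2)² = π(2.0900e-04 m)² = 1.372e-07 m²
R_3 = (5.68×10^-8)(1.53)/(1.372e-07) = 0.6333 Ω
R_total = R_1 + R_2 + R_3 = 8.44 Ω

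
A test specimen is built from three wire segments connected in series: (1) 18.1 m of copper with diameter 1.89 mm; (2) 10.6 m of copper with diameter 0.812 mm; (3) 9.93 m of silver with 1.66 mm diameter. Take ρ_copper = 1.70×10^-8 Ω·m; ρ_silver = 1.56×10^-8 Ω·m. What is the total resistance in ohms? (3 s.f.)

0.529 Ω

Seg 1: A = π(d/2)² = π(9.4500e-04 m)² = 2.806e-06 m²
R_1 = (1.70×10^-8)(18.1)/(2.806e-06) = 0.1097 Ω
Seg 2: A = π(d/2)² = π(4.0600e-04 m)² = 5.178e-07 m²
R_2 = (1.70×10^-8)(10.6)/(5.178e-07) = 0.348 Ω
Seg 3: A = π(d/2)² = π(8.3000e-04 m)² = 2.164e-06 m²
R_3 = (1.56×10^-8)(9.93)/(2.164e-06) = 0.07158 Ω
R_total = R_1 + R_2 + R_3 = 0.529 Ω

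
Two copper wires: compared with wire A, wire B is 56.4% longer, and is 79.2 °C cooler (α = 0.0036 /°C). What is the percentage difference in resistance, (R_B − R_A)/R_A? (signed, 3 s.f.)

11.8%

R ∝ ρL/d² with ρ ∝ (1+αΔT), so R_B/R_A = (1 + 56.4/100) × (1 − 0.0036×79.2)
= 1.564 × 0.7149 = 1.118
(R_B − R_A)/R_A = 1.118 − 1 = 11.8%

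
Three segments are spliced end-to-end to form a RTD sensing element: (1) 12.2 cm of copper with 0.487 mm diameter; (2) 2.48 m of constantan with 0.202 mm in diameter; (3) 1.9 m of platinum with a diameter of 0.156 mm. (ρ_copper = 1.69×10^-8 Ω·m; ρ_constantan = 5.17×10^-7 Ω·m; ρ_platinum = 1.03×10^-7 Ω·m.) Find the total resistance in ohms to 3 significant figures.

Seg 1: A = π(d/2)² = π(2.4350e-04 m)² = 1.863e-07 m²
R_1 = (1.69×10^-8)(0.122)/(1.863e-07) = 0.01107 Ω
Seg 2: A = π(d/2)² = π(1.0100e-04 m)² = 3.205e-08 m²
R_2 = (5.17×10^-7)(2.48)/(3.205e-08) = 40.01 Ω
Seg 3: A = π(d/2)² = π(7.8000e-05 m)² = 1.911e-08 m²
R_3 = (1.03×10^-7)(1.9)/(1.911e-08) = 10.24 Ω
R_total = R_1 + R_2 + R_3 = 50.3 Ω

50.3 Ω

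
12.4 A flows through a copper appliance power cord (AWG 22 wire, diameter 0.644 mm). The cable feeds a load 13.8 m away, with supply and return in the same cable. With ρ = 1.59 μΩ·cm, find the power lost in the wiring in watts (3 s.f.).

ρ = 1.59 μΩ·cm = 1.59×10^-8 Ω·m
A = π(0.644/2 mm)² = π(3.2200e-04 m)² = 3.257e-07 m²
Total conductor length (both ways) L = 2 × 13.8 = 27.6 m
R = ρL/A = (1.59×10^-8)(27.6)/(3.257e-07) = 1.347 Ω
P = I²R = (12.4)² × 1.347 = 207 W

207 W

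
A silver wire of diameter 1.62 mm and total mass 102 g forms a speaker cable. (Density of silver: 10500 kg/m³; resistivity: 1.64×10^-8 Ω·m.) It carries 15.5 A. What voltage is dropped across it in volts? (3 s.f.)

0.581 V

A = π(d/2)² = π(8.1000e-04 m)² = 2.0612e-06 m²
L = m/(density·A) = 0.102/(10500×2.0612e-06) = 4.713 m
R = ρL/A = (1.64×10^-8)(4.713)/(2.0612e-06) = 0.0375 Ω
V = IR = 15.5 × 0.0375 = 0.581 V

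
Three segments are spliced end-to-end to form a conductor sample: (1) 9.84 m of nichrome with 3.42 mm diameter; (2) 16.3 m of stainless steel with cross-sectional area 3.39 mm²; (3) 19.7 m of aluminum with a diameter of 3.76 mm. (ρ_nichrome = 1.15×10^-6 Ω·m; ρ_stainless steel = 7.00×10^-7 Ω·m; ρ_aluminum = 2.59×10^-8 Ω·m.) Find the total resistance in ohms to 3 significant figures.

4.64 Ω

Seg 1: A = π(d/2)² = π(1.7100e-03 m)² = 9.186e-06 m²
R_1 = (1.15×10^-6)(9.84)/(9.186e-06) = 1.232 Ω
Seg 2: A = 3.39 mm² = 3.390e-06 m²
R_2 = (7.00×10^-7)(16.3)/(3.390e-06) = 3.366 Ω
Seg 3: A = π(d/2)² = π(1.8800e-03 m)² = 1.110e-05 m²
R_3 = (2.59×10^-8)(19.7)/(1.110e-05) = 0.04595 Ω
R_total = R_1 + R_2 + R_3 = 4.64 Ω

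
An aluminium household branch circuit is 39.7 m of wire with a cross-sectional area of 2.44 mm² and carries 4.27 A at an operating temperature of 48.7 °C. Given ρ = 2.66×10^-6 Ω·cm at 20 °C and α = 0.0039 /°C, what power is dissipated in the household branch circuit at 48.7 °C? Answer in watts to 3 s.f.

ρ = 2.66×10^-6 Ω·cm = 2.66×10^-8 Ω·m
A = 2.44 mm² = 2.440e-06 m²
R₍20₎ = ρL/A = (2.66×10^-8)(39.7)/(2.440e-06) = 0.4328 Ω
R₍48.7₎ = R₍20₎(1 + αΔT) = 0.4328 × (1 + 0.0039×28.7) = 0.4812 Ω
P = I²R = (4.27)² × 0.4812 = 8.77 W

8.77 W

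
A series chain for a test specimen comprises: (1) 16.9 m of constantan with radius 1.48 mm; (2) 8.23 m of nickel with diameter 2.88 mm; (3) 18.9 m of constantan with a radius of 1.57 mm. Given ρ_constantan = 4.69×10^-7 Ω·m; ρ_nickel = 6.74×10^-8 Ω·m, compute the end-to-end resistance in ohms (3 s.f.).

2.38 Ω

Seg 1: A = πr² = π(1.4800e-03 m)² = 6.881e-06 m²
R_1 = (4.69×10^-7)(16.9)/(6.881e-06) = 1.152 Ω
Seg 2: A = π(d/2)² = π(1.4400e-03 m)² = 6.514e-06 m²
R_2 = (6.74×10^-8)(8.23)/(6.514e-06) = 0.08515 Ω
Seg 3: A = πr² = π(1.5700e-03 m)² = 7.744e-06 m²
R_3 = (4.69×10^-7)(18.9)/(7.744e-06) = 1.145 Ω
R_total = R_1 + R_2 + R_3 = 2.38 Ω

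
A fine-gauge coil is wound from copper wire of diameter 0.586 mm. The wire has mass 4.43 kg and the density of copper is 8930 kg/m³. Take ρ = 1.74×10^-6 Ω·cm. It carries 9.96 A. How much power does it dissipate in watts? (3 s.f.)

ρ = 1.74×10^-6 Ω·cm = 1.74×10^-8 Ω·m
A = π(d/2)² = π(2.9300e-04 m)² = 2.6970e-07 m²
L = m/(density·A) = 4.43/(8930×2.6970e-07) = 1839 m
R = ρL/A = (1.74×10^-8)(1839)/(2.6970e-07) = 118.7 Ω
P = I²R = (9.96)² × 118.7 = 11800 W

11800 W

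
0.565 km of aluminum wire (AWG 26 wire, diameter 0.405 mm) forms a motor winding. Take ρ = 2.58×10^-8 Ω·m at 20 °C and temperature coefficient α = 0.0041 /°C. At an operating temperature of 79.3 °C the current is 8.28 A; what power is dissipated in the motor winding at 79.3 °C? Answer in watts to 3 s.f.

A = π(0.405/2 mm)² = π(2.0250e-04 m)² = 1.288e-07 m²
R₍20₎ = ρL/A = (2.58×10^-8)(565)/(1.288e-07) = 113.2 Ω
R₍79.3₎ = R₍20₎(1 + αΔT) = 113.2 × (1 + 0.0041×59.3) = 140.7 Ω
P = I²R = (8.28)² × 140.7 = 9640 W

9640 W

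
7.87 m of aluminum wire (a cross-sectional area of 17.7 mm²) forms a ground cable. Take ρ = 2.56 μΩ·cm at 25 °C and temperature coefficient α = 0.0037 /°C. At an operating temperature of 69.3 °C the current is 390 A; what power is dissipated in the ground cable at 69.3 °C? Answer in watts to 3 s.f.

ρ = 2.56 μΩ·cm = 2.56×10^-8 Ω·m
A = 17.7 mm² = 1.770e-05 m²
R₍25₎ = ρL/A = (2.56×10^-8)(7.87)/(1.770e-05) = 0.01138 Ω
R₍69.3₎ = R₍25₎(1 + αΔT) = 0.01138 × (1 + 0.0037×44.3) = 0.01325 Ω
P = I²R = (390)² × 0.01325 = 2020 W

2020 W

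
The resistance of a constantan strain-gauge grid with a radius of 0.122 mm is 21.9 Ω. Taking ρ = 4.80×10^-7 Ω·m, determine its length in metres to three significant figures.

2.13 m

A = πr² = π(1.2200e-04 m)² = 4.676e-08 m²
L = RA/ρ = (21.9)(4.676e-08)/(4.80×10^-7) = 2.13 m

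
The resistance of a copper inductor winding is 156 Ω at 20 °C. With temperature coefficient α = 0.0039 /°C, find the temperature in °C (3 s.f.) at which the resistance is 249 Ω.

173 °C

R = R₀(1 + α(T − T₀)) ⇒ T = T₀ + (R/R₀ − 1)/α
T = 20 + (249/156 − 1)/0.0039 = 20 + (0.5962)/0.0039 = 173 °C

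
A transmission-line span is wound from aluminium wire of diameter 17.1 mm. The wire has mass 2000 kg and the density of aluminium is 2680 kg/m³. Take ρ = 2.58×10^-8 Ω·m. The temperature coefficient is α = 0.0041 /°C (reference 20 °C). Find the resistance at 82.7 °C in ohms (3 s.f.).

A = π(d/2)² = π(8.5500e-03 m)² = 2.2966e-04 m²
L = m/(density·A) = 2000/(2680×2.2966e-04) = 3249 m
R = ρL/A = (2.58×10^-8)(3249)/(2.2966e-04) = 0.365 Ω
R(82.7 °C) = 0.365 × (1 + 0.0041×62.7) = 0.459 Ω

0.459 Ω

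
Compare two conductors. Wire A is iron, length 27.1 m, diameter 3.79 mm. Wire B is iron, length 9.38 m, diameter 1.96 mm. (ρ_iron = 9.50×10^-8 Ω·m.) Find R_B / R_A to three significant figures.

R ∝ ρL/d², so R_B/R_A = (L_B/L_A) × (d_A/d_B)²
= (9.38/27.1) × (3.79/1.96)² = 1.29

1.29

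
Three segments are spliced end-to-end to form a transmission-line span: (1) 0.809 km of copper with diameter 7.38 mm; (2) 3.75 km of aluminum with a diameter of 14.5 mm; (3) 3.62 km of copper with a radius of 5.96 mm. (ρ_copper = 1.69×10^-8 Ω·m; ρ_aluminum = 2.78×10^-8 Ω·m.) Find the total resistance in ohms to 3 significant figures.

Seg 1: A = π(d/2)² = π(3.6900e-03 m)² = 4.278e-05 m²
R_1 = (1.69×10^-8)(809)/(4.278e-05) = 0.3196 Ω
Seg 2: A = π(d/2)² = π(7.2500e-03 m)² = 1.651e-04 m²
R_2 = (2.78×10^-8)(3750)/(1.651e-04) = 0.6313 Ω
Seg 3: A = πr² = π(5.9600e-03 m)² = 1.116e-04 m²
R_3 = (1.69×10^-8)(3620)/(1.116e-04) = 0.5482 Ω
R_total = R_1 + R_2 + R_3 = 1.50 Ω

1.50 Ω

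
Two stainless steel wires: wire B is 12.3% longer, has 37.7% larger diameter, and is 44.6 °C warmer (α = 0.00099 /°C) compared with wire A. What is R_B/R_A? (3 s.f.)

0.618

R ∝ ρL/d² with ρ ∝ (1+αΔT), so R_B/R_A = (1 + 12.3/100) × (1 + 37.7/100)⁻² × (1 + 0.00099×44.6)
= 1.123 × 0.5274 × 1.044 = 0.618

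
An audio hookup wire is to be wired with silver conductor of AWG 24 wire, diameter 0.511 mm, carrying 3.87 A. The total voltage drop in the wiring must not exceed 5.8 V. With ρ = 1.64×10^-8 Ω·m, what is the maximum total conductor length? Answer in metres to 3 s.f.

18.7 m

A = π(0.511/2 mm)² = π(2.5550e-04 m)² = 2.051e-07 m²
L_max = V_max·A/(1·ρI) = (5.8)(2.051e-07)/(1.64×10^-8×3.87) = 18.7 m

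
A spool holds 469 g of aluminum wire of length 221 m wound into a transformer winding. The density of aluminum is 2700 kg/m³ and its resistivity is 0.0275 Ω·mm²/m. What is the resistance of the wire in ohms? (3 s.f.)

ρ = 0.0275 Ω·mm²/m = 2.75×10^-8 Ω·m
A = m/(density·L) = 0.469/(2700×221) = 7.8599e-07 m²
R = ρL/A = (2.75×10^-8)(221)/(7.8599e-07) = 7.73 Ω

7.73 Ω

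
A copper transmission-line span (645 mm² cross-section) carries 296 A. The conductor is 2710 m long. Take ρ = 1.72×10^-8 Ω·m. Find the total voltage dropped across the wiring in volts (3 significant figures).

21.4 V

A = 645 mm² = 6.450e-04 m²
R = ρL/A = (1.72×10^-8)(2710)/(6.450e-04) = 0.07227 Ω
V = IR = 296 × 0.07227 = 21.4 V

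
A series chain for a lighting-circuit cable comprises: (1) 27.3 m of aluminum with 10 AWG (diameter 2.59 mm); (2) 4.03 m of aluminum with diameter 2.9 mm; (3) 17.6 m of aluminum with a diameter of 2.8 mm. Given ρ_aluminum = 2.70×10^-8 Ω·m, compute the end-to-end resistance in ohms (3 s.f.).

0.234 Ω

Seg 1: A = π(2.59/2 mm)² = π(1.2950e-03 m)² = 5.269e-06 m²
R_1 = (2.70×10^-8)(27.3)/(5.269e-06) = 0.1399 Ω
Seg 2: A = π(d/2)² = π(1.4500e-03 m)² = 6.605e-06 m²
R_2 = (2.70×10^-8)(4.03)/(6.605e-06) = 0.01647 Ω
Seg 3: A = π(d/2)² = π(1.4000e-03 m)² = 6.158e-06 m²
R_3 = (2.70×10^-8)(17.6)/(6.158e-06) = 0.07717 Ω
R_total = R_1 + R_2 + R_3 = 0.234 Ω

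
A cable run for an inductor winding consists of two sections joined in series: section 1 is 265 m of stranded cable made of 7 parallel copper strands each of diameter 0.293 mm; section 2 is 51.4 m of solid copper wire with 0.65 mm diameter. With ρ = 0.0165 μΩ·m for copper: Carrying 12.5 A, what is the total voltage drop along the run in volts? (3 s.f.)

148 V

ρ = 0.0165 μΩ·m = 1.65×10^-8 Ω·m
Section 1: A_strand = π(1.4650e-04)² = 6.743e-08 m²; R₁ = ρL/(N·A_s) = (1.65×10^-8)(265)/(7×6.743e-08) = 9.264 Ω
Section 2: A = π(d/2)² = π(3.2500e-04 m)² = 3.318e-07 m²
R₂ = (1.65×10^-8)(51.4)/(3.318e-07) = 2.556 Ω
R = R₁ + R₂ = 11.82 Ω
V = IR = 12.5 × 11.82 = 148 V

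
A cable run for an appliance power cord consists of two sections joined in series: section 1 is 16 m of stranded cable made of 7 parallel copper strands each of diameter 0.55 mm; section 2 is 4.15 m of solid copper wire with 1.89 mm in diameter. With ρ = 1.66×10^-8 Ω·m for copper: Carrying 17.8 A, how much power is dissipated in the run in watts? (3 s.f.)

Section 1: A_strand = π(2.7500e-04)² = 2.376e-07 m²; R₁ = ρL/(N·A_s) = (1.66×10^-8)(16)/(7×2.376e-07) = 0.1597 Ω
Section 2: A = π(d/2)² = π(9.4500e-04 m)² = 2.806e-06 m²
R₂ = (1.66×10^-8)(4.15)/(2.806e-06) = 0.02456 Ω
R = R₁ + R₂ = 0.1843 Ω
P = I²R = (17.8)² × 0.1843 = 58.4 W

58.4 W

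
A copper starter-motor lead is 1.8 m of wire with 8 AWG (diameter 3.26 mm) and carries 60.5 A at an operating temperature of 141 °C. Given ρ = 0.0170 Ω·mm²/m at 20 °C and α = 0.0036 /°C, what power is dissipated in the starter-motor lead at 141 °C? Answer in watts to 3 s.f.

19.3 W

ρ = 0.0170 Ω·mm²/m = 1.70×10^-8 Ω·m
A = π(3.26/2 mm)² = π(1.6300e-03 m)² = 8.347e-06 m²
R₍20₎ = ρL/A = (1.70×10^-8)(1.8)/(8.347e-06) = 0.003666 Ω
R₍141₎ = R₍20₎(1 + αΔT) = 0.003666 × (1 + 0.0036×121) = 0.005263 Ω
P = I²R = (60.5)² × 0.005263 = 19.3 W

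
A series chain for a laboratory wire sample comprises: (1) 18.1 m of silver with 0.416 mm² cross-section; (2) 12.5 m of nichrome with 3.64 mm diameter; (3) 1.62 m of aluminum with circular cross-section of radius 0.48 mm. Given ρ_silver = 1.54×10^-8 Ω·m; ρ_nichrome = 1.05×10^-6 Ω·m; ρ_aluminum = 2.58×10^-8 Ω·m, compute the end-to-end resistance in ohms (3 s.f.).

1.99 Ω

Seg 1: A = 0.416 mm² = 4.160e-07 m²
R_1 = (1.54×10^-8)(18.1)/(4.160e-07) = 0.67 Ω
Seg 2: A = π(d/2)² = π(1.8200e-03 m)² = 1.041e-05 m²
R_2 = (1.05×10^-6)(12.5)/(1.041e-05) = 1.261 Ω
Seg 3: A = πr² = π(4.8000e-04 m)² = 7.238e-07 m²
R_3 = (2.58×10^-8)(1.62)/(7.238e-07) = 0.05774 Ω
R_total = R_1 + R_2 + R_3 = 1.99 Ω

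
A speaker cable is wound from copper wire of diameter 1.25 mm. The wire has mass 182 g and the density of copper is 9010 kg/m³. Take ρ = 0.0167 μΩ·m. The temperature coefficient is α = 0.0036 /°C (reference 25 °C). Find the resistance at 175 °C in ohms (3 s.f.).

ρ = 0.0167 μΩ·m = 1.67×10^-8 Ω·m
A = π(d/2)² = π(6.2500e-04 m)² = 1.2272e-06 m²
L = m/(density·A) = 0.182/(9010×1.2272e-06) = 16.46 m
R = ρL/A = (1.67×10^-8)(16.46)/(1.2272e-06) = 0.224 Ω
R(175 °C) = 0.224 × (1 + 0.0036×150) = 0.345 Ω

0.345 Ω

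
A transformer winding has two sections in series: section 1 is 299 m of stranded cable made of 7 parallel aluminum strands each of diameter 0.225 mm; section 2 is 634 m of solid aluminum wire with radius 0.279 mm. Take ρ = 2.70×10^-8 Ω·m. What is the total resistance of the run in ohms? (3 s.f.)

99.0 Ω

Section 1: A_strand = π(1.1250e-04)² = 3.976e-08 m²; R₁ = ρL/(N·A_s) = (2.70×10^-8)(299)/(7×3.976e-08) = 29.01 Ω
Section 2: A = πr² = π(2.7900e-04 m)² = 2.445e-07 m²
R₂ = (2.70×10^-8)(634)/(2.445e-07) = 70 Ω
R = R₁ + R₂ = 99.0 Ω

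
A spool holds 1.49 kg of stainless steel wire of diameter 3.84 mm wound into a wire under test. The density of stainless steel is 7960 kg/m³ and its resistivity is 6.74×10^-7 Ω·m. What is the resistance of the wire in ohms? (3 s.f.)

A = π(d/2)² = π(1.9200e-03 m)² = 1.1581e-05 m²
L = m/(density·A) = 1.49/(7960×1.1581e-05) = 16.16 m
R = ρL/A = (6.74×10^-7)(16.16)/(1.1581e-05) = 0.941 Ω

0.941 Ω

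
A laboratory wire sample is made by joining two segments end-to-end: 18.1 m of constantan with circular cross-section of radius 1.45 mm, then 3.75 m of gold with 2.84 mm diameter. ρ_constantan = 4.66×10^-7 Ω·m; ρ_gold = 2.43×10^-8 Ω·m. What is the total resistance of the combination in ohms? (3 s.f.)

Segment 1: A = πr² = π(1.4500e-03 m)² = 6.605e-06 m²
R₁ = ρL/A = (4.66×10^-7)(18.1)/(6.605e-06) = 1.277 Ω
Segment 2: A = π(d/2)² = π(1.4200e-03 m)² = 6.335e-06 m²
R₂ = (2.43×10^-8)(3.75)/(6.335e-06) = 0.01439 Ω
R = R₁ + R₂ = 1.29 Ω

1.29 Ω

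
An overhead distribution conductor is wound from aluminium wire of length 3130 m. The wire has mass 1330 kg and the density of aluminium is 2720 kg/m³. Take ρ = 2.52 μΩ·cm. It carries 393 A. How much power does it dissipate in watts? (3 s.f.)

ρ = 2.52 μΩ·cm = 2.52×10^-8 Ω·m
A = m/(density·L) = 1330/(2720×3130) = 1.5622e-04 m²
R = ρL/A = (2.52×10^-8)(3130)/(1.5622e-04) = 0.5049 Ω
P = I²R = (393)² × 0.5049 = 78000 W

78000 W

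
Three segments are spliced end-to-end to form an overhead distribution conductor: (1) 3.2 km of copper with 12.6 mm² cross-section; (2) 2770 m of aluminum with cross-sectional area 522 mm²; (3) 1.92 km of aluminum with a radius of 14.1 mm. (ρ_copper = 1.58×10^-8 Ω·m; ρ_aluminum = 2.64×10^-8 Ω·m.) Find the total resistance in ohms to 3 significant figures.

4.23 Ω

Seg 1: A = 12.6 mm² = 1.260e-05 m²
R_1 = (1.58×10^-8)(3200)/(1.260e-05) = 4.013 Ω
Seg 2: A = 522 mm² = 5.220e-04 m²
R_2 = (2.64×10^-8)(2770)/(5.220e-04) = 0.1401 Ω
Seg 3: A = πr² = π(1.4100e-02 m)² = 6.246e-04 m²
R_3 = (2.64×10^-8)(1920)/(6.246e-04) = 0.08116 Ω
R_total = R_1 + R_2 + R_3 = 4.23 Ω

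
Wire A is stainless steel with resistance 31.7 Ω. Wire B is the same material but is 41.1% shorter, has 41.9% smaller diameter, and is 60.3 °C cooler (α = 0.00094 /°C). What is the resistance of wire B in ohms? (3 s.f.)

R ∝ ρL/d² with ρ ∝ (1+αΔT), so R_B/R_A = (1 − 41.1/100) × (1 − 41.9/100)⁻² × (1 − 0.00094×60.3)
= 0.589 × 2.962 × 0.9433 = 1.646
R_B = 1.646 × 31.7 = 52.2 Ω

52.2 Ω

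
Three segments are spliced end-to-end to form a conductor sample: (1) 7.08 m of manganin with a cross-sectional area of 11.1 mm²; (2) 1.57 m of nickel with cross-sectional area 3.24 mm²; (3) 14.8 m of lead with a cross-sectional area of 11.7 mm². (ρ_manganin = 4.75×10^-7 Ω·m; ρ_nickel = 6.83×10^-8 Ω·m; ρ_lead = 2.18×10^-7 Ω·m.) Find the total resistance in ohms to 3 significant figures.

Seg 1: A = 11.1 mm² = 1.110e-05 m²
R_1 = (4.75×10^-7)(7.08)/(1.110e-05) = 0.303 Ω
Seg 2: A = 3.24 mm² = 3.240e-06 m²
R_2 = (6.83×10^-8)(1.57)/(3.240e-06) = 0.0331 Ω
Seg 3: A = 11.7 mm² = 1.170e-05 m²
R_3 = (2.18×10^-7)(14.8)/(1.170e-05) = 0.2758 Ω
R_total = R_1 + R_2 + R_3 = 0.612 Ω

0.612 Ω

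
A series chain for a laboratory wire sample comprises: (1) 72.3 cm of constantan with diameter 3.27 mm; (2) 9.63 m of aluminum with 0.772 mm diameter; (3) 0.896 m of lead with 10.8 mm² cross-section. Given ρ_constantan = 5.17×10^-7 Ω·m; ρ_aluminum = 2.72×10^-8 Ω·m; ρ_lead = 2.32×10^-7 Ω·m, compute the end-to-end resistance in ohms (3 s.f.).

0.623 Ω

Seg 1: A = π(d/2)² = π(1.6350e-03 m)² = 8.398e-06 m²
R_1 = (5.17×10^-7)(0.723)/(8.398e-06) = 0.04451 Ω
Seg 2: A = π(d/2)² = π(3.8600e-04 m)² = 4.681e-07 m²
R_2 = (2.72×10^-8)(9.63)/(4.681e-07) = 0.5596 Ω
Seg 3: A = 10.8 mm² = 1.080e-05 m²
R_3 = (2.32×10^-7)(0.896)/(1.080e-05) = 0.01925 Ω
R_total = R_1 + R_2 + R_3 = 0.623 Ω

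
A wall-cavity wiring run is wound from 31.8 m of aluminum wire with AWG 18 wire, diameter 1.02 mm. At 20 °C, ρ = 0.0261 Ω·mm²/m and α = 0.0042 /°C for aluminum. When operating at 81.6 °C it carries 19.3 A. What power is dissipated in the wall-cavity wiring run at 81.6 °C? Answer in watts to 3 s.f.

ρ = 0.0261 Ω·mm²/m = 2.61×10^-8 Ω·m
A = π(1.02/2 mm)² = π(5.1000e-04 m)² = 8.171e-07 m²
R₍20₎ = ρL/A = (2.61×10^-8)(31.8)/(8.171e-07) = 1.016 Ω
R₍81.6₎ = R₍20₎(1 + αΔT) = 1.016 × (1 + 0.0042×61.6) = 1.279 Ω
P = I²R = (19.3)² × 1.279 = 476 W

476 W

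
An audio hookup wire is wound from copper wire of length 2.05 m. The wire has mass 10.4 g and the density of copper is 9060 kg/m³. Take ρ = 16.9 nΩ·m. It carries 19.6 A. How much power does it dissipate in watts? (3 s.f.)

23.8 W

ρ = 16.9 nΩ·m = 1.69×10^-8 Ω·m
A = m/(density·L) = 0.0104/(9060×2.05) = 5.5995e-07 m²
R = ρL/A = (1.69×10^-8)(2.05)/(5.5995e-07) = 0.06187 Ω
P = I²R = (19.6)² × 0.06187 = 23.8 W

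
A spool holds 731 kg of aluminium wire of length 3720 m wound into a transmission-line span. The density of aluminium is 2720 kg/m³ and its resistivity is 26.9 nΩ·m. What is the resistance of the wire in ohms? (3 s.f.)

ρ = 26.9 nΩ·m = 2.69×10^-8 Ω·m
A = m/(density·L) = 731/(2720×3720) = 7.2245e-05 m²
R = ρL/A = (2.69×10^-8)(3720)/(7.2245e-05) = 1.39 Ω

1.39 Ω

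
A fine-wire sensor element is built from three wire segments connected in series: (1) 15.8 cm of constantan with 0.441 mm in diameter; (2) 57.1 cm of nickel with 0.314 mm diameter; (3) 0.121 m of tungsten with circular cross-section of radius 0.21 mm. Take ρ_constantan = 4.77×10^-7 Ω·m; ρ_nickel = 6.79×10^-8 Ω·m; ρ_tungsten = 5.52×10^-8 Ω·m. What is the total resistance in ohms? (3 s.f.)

1.04 Ω

Seg 1: A = π(d/2)² = π(2.2050e-04 m)² = 1.527e-07 m²
R_1 = (4.77×10^-7)(0.158)/(1.527e-07) = 0.4934 Ω
Seg 2: A = π(d/2)² = π(1.5700e-04 m)² = 7.744e-08 m²
R_2 = (6.79×10^-8)(0.571)/(7.744e-08) = 0.5007 Ω
Seg 3: A = πr² = π(2.1000e-04 m)² = 1.385e-07 m²
R_3 = (5.52×10^-8)(0.121)/(1.385e-07) = 0.04821 Ω
R_total = R_1 + R_2 + R_3 = 1.04 Ω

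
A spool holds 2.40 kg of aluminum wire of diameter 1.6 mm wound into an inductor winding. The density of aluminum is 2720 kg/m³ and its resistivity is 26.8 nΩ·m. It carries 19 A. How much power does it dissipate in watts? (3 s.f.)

ρ = 26.8 nΩ·m = 2.68×10^-8 Ω·m
A = π(d/2)² = π(8.0000e-04 m)² = 2.0106e-06 m²
L = m/(density·A) = 2.4/(2720×2.0106e-06) = 438.8 m
R = ρL/A = (2.68×10^-8)(438.8)/(2.0106e-06) = 5.849 Ω
P = I²R = (19)² × 5.849 = 2110 W

2110 W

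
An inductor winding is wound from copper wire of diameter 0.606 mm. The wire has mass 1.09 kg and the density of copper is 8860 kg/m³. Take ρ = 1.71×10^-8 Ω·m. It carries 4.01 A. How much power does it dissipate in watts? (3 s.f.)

A = π(d/2)² = π(3.0300e-04 m)² = 2.8843e-07 m²
L = m/(density·A) = 1.09/(8860×2.8843e-07) = 426.5 m
R = ρL/A = (1.71×10^-8)(426.5)/(2.8843e-07) = 25.29 Ω
P = I²R = (4.01)² × 25.29 = 407 W

407 W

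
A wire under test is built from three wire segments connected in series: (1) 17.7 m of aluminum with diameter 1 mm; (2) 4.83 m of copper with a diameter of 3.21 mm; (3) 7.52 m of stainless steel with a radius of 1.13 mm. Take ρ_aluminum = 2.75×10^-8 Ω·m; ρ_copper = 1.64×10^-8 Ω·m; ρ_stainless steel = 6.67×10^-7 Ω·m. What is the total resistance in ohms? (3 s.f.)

1.88 Ω

Seg 1: A = π(d/2)² = π(5.0000e-04 m)² = 7.854e-07 m²
R_1 = (2.75×10^-8)(17.7)/(7.854e-07) = 0.6197 Ω
Seg 2: A = π(d/2)² = π(1.6050e-03 m)² = 8.093e-06 m²
R_2 = (1.64×10^-8)(4.83)/(8.093e-06) = 0.009788 Ω
Seg 3: A = πr² = π(1.1300e-03 m)² = 4.011e-06 m²
R_3 = (6.67×10^-7)(7.52)/(4.011e-06) = 1.25 Ω
R_total = R_1 + R_2 + R_3 = 1.88 Ω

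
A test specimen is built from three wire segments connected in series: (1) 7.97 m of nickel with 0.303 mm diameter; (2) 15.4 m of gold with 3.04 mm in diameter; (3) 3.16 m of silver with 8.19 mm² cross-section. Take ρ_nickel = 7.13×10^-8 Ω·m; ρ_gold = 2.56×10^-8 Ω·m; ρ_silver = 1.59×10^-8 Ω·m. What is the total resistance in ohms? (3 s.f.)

7.94 Ω

Seg 1: A = π(d/2)² = π(1.5150e-04 m)² = 7.211e-08 m²
R_1 = (7.13×10^-8)(7.97)/(7.211e-08) = 7.881 Ω
Seg 2: A = π(d/2)² = π(1.5200e-03 m)² = 7.258e-06 m²
R_2 = (2.56×10^-8)(15.4)/(7.258e-06) = 0.05432 Ω
Seg 3: A = 8.19 mm² = 8.190e-06 m²
R_3 = (1.59×10^-8)(3.16)/(8.190e-06) = 0.006135 Ω
R_total = R_1 + R_2 + R_3 = 7.94 Ω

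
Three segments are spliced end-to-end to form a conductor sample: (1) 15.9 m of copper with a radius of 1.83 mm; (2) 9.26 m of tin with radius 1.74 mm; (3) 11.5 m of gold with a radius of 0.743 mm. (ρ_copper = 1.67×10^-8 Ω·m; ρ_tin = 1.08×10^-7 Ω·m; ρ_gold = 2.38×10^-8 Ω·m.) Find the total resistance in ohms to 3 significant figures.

Seg 1: A = πr² = π(1.8300e-03 m)² = 1.052e-05 m²
R_1 = (1.67×10^-8)(15.9)/(1.052e-05) = 0.02524 Ω
Seg 2: A = πr² = π(1.7400e-03 m)² = 9.511e-06 m²
R_2 = (1.08×10^-7)(9.26)/(9.511e-06) = 0.1051 Ω
Seg 3: A = πr² = π(7.4300e-04 m)² = 1.734e-06 m²
R_3 = (2.38×10^-8)(11.5)/(1.734e-06) = 0.1578 Ω
R_total = R_1 + R_2 + R_3 = 0.288 Ω

0.288 Ω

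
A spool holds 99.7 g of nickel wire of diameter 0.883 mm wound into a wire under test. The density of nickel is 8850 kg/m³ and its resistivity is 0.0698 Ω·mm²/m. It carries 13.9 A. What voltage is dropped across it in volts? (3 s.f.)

ρ = 0.0698 Ω·mm²/m = 6.98×10^-8 Ω·m
A = π(d/2)² = π(4.4150e-04 m)² = 6.1237e-07 m²
L = m/(density·A) = 0.0997/(8850×6.1237e-07) = 18.4 m
R = ρL/A = (6.98×10^-8)(18.4)/(6.1237e-07) = 2.097 Ω
V = IR = 13.9 × 2.097 = 29.1 V

29.1 V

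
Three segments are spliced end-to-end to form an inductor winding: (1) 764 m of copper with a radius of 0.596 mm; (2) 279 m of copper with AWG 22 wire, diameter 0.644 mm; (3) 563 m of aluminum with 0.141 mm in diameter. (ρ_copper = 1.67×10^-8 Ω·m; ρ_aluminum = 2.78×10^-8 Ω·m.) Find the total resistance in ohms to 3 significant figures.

1030 Ω

Seg 1: A = πr² = π(5.9600e-04 m)² = 1.116e-06 m²
R_1 = (1.67×10^-8)(764)/(1.116e-06) = 11.43 Ω
Seg 2: A = π(0.644/2 mm)² = π(3.2200e-04 m)² = 3.257e-07 m²
R_2 = (1.67×10^-8)(279)/(3.257e-07) = 14.3 Ω
Seg 3: A = π(d/2)² = π(7.0500e-05 m)² = 1.561e-08 m²
R_3 = (2.78×10^-8)(563)/(1.561e-08) = 1002 Ω
R_total = R_1 + R_2 + R_3 = 1030 Ω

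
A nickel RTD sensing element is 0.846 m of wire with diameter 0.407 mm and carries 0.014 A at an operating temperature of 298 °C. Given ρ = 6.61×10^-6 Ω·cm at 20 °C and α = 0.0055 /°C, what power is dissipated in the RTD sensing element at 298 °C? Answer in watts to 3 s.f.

2.13×10^-4 W

ρ = 6.61×10^-6 Ω·cm = 6.61×10^-8 Ω·m
A = π(d/2)² = π(2.0350e-04 m)² = 1.301e-07 m²
R₍20₎ = ρL/A = (6.61×10^-8)(0.846)/(1.301e-07) = 0.4298 Ω
R₍298₎ = R₍20₎(1 + αΔT) = 0.4298 × (1 + 0.0055×278) = 1.087 Ω
P = I²R = (0.014)² × 1.087 = 2.13×10^-4 W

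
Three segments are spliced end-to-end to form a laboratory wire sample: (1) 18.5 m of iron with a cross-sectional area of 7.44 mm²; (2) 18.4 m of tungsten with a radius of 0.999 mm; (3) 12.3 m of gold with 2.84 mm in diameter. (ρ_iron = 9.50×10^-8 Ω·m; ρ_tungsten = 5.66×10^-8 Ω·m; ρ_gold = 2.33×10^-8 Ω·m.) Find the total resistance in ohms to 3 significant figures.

0.614 Ω

Seg 1: A = 7.44 mm² = 7.440e-06 m²
R_1 = (9.50×10^-8)(18.5)/(7.440e-06) = 0.2362 Ω
Seg 2: A = πr² = π(9.9900e-04 m)² = 3.135e-06 m²
R_2 = (5.66×10^-8)(18.4)/(3.135e-06) = 0.3322 Ω
Seg 3: A = π(d/2)² = π(1.4200e-03 m)² = 6.335e-06 m²
R_3 = (2.33×10^-8)(12.3)/(6.335e-06) = 0.04524 Ω
R_total = R_1 + R_2 + R_3 = 0.614 Ω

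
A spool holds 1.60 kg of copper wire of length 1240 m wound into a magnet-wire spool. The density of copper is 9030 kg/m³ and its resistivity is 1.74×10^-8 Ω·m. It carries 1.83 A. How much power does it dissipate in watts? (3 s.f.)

506 W

A = m/(density·L) = 1.6/(9030×1240) = 1.4289e-07 m²
R = ρL/A = (1.74×10^-8)(1240)/(1.4289e-07) = 151 Ω
P = I²R = (1.83)² × 151 = 506 W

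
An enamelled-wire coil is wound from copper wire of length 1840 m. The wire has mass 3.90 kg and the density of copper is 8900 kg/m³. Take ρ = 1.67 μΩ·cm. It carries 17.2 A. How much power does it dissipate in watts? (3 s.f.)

ρ = 1.67 μΩ·cm = 1.67×10^-8 Ω·m
A = m/(density·L) = 3.9/(8900×1840) = 2.3815e-07 m²
R = ρL/A = (1.67×10^-8)(1840)/(2.3815e-07) = 129 Ω
P = I²R = (17.2)² × 129 = 38200 W

38200 W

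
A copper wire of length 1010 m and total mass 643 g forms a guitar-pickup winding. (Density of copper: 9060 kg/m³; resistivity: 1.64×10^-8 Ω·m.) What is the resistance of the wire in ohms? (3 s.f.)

A = m/(density·L) = 0.643/(9060×1010) = 7.0269e-08 m²
R = ρL/A = (1.64×10^-8)(1010)/(7.0269e-08) = 236 Ω

236 Ω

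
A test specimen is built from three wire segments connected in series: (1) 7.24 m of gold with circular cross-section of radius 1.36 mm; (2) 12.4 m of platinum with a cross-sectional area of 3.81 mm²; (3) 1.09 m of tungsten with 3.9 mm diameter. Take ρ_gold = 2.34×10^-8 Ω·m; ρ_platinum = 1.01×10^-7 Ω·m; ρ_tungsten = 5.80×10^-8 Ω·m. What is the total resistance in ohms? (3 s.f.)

Seg 1: A = πr² = π(1.3600e-03 m)² = 5.811e-06 m²
R_1 = (2.34×10^-8)(7.24)/(5.811e-06) = 0.02916 Ω
Seg 2: A = 3.81 mm² = 3.810e-06 m²
R_2 = (1.01×10^-7)(12.4)/(3.810e-06) = 0.3287 Ω
Seg 3: A = π(d/2)² = π(1.9500e-03 m)² = 1.195e-05 m²
R_3 = (5.80×10^-8)(1.09)/(1.195e-05) = 0.005292 Ω
R_total = R_1 + R_2 + R_3 = 0.363 Ω

0.363 Ω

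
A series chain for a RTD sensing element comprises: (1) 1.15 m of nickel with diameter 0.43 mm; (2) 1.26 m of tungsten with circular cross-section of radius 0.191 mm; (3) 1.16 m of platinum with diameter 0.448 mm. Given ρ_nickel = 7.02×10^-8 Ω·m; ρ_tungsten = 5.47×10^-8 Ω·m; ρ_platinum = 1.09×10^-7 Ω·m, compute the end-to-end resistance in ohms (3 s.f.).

1.96 Ω

Seg 1: A = π(d/2)² = π(2.1500e-04 m)² = 1.452e-07 m²
R_1 = (7.02×10^-8)(1.15)/(1.452e-07) = 0.5559 Ω
Seg 2: A = πr² = π(1.9100e-04 m)² = 1.146e-07 m²
R_2 = (5.47×10^-8)(1.26)/(1.146e-07) = 0.6014 Ω
Seg 3: A = π(d/2)² = π(2.2400e-04 m)² = 1.576e-07 m²
R_3 = (1.09×10^-7)(1.16)/(1.576e-07) = 0.8021 Ω
R_total = R_1 + R_2 + R_3 = 1.96 Ω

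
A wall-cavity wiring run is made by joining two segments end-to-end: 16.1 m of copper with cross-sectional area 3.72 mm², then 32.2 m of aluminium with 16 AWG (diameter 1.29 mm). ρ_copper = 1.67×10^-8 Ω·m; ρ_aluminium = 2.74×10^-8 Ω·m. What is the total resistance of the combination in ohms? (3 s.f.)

Segment 1: A = 3.72 mm² = 3.720e-06 m²
R₁ = ρL/A = (1.67×10^-8)(16.1)/(3.720e-06) = 0.07228 Ω
Segment 2: A = π(1.29/2 mm)² = π(6.4500e-04 m)² = 1.307e-06 m²
R₂ = (2.74×10^-8)(32.2)/(1.307e-06) = 0.6751 Ω
R = R₁ + R₂ = 0.747 Ω

0.747 Ω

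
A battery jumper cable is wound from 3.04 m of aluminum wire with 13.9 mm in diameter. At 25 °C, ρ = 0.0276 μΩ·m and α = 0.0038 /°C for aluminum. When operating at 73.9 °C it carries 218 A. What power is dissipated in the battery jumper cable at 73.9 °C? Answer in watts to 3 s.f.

ρ = 0.0276 μΩ·m = 2.76×10^-8 Ω·m
A = π(d/2)² = π(6.9500e-03 m)² = 1.517e-04 m²
R₍25₎ = ρL/A = (2.76×10^-8)(3.04)/(1.517e-04) = 5.529×10^-4 Ω
R₍73.9₎ = R₍25₎(1 + αΔT) = 5.529×10^-4 × (1 + 0.0038×48.9) = 6.557×10^-4 Ω
P = I²R = (218)² × 6.557×10^-4 = 31.2 W

31.2 W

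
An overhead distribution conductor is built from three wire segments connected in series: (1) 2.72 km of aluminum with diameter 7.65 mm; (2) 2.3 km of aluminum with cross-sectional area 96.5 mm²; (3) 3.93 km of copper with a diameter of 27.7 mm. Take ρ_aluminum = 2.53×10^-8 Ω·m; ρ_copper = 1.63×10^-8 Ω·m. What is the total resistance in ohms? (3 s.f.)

Seg 1: A = π(d/2)² = π(3.8250e-03 m)² = 4.596e-05 m²
R_1 = (2.53×10^-8)(2720)/(4.596e-05) = 1.497 Ω
Seg 2: A = 96.5 mm² = 9.650e-05 m²
R_2 = (2.53×10^-8)(2300)/(9.650e-05) = 0.603 Ω
Seg 3: A = π(d/2)² = π(1.3850e-02 m)² = 6.026e-04 m²
R_3 = (1.63×10^-8)(3930)/(6.026e-04) = 0.1063 Ω
R_total = R_1 + R_2 + R_3 = 2.21 Ω

2.21 Ω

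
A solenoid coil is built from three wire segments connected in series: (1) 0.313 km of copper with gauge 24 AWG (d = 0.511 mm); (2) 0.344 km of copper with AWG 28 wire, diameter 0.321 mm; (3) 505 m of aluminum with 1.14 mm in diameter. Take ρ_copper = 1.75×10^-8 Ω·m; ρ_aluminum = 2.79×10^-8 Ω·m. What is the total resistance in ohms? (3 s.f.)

Seg 1: A = π(0.511/2 mm)² = π(2.5550e-04 m)² = 2.051e-07 m²
R_1 = (1.75×10^-8)(313)/(2.051e-07) = 26.71 Ω
Seg 2: A = π(0.321/2 mm)² = π(1.6050e-04 m)² = 8.093e-08 m²
R_2 = (1.75×10^-8)(344)/(8.093e-08) = 74.39 Ω
Seg 3: A = π(d/2)² = π(5.7000e-04 m)² = 1.021e-06 m²
R_3 = (2.79×10^-8)(505)/(1.021e-06) = 13.8 Ω
R_total = R_1 + R_2 + R_3 = 115 Ω

115 Ω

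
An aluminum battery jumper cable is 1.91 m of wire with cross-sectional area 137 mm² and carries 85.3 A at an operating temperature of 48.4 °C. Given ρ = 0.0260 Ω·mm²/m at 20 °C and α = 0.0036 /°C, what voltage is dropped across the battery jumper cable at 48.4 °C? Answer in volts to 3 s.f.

0.0341 V

ρ = 0.0260 Ω·mm²/m = 2.60×10^-8 Ω·m
A = 137 mm² = 1.370e-04 m²
R₍20₎ = ρL/A = (2.60×10^-8)(1.91)/(1.370e-04) = 3.625×10^-4 Ω
R₍48.4₎ = R₍20₎(1 + αΔT) = 3.625×10^-4 × (1 + 0.0036×28.4) = 3.995×10^-4 Ω
V = IR = 85.3 × 3.995×10^-4 = 0.0341 V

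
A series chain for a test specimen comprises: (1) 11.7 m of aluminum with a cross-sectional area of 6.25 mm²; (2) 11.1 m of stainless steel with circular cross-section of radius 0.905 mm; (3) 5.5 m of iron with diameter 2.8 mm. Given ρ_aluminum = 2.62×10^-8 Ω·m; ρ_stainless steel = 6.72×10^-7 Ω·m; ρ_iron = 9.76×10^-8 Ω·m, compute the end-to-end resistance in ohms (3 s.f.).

3.04 Ω

Seg 1: A = 6.25 mm² = 6.250e-06 m²
R_1 = (2.62×10^-8)(11.7)/(6.250e-06) = 0.04905 Ω
Seg 2: A = πr² = π(9.0500e-04 m)² = 2.573e-06 m²
R_2 = (6.72×10^-7)(11.1)/(2.573e-06) = 2.899 Ω
Seg 3: A = π(d/2)² = π(1.4000e-03 m)² = 6.158e-06 m²
R_3 = (9.76×10^-8)(5.5)/(6.158e-06) = 0.08718 Ω
R_total = R_1 + R_2 + R_3 = 3.04 Ω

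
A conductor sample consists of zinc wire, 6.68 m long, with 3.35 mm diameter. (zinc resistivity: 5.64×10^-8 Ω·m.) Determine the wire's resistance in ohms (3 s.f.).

0.0427 Ω

A = π(d/2)² = π(1.6750e-03 m)² = 8.814e-06 m²
R = ρL/A = (5.64×10^-8)(6.68 m)/(8.814e-06 m²) = 0.0427 Ω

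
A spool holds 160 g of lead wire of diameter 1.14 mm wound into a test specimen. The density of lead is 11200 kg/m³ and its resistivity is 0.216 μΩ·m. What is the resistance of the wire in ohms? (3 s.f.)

ρ = 0.216 μΩ·m = 2.16×10^-7 Ω·m
A = π(d/2)² = π(5.7000e-04 m)² = 1.0207e-06 m²
L = m/(density·A) = 0.16/(11200×1.0207e-06) = 14 m
R = ρL/A = (2.16×10^-7)(14)/(1.0207e-06) = 2.96 Ω

2.96 Ω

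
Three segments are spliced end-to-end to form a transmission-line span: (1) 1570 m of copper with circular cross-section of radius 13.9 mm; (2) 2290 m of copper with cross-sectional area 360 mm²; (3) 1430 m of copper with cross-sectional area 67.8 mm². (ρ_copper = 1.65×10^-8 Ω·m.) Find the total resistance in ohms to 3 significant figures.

0.496 Ω

Seg 1: A = πr² = π(1.3900e-02 m)² = 6.070e-04 m²
R_1 = (1.65×10^-8)(1570)/(6.070e-04) = 0.04268 Ω
Seg 2: A = 360 mm² = 3.600e-04 m²
R_2 = (1.65×10^-8)(2290)/(3.600e-04) = 0.105 Ω
Seg 3: A = 67.8 mm² = 6.780e-05 m²
R_3 = (1.65×10^-8)(1430)/(6.780e-05) = 0.348 Ω
R_total = R_1 + R_2 + R_3 = 0.496 Ω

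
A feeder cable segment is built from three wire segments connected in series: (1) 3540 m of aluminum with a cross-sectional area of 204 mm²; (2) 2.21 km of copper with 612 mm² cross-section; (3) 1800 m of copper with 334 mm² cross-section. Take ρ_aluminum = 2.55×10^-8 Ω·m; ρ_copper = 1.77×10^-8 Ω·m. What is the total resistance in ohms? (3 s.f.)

Seg 1: A = 204 mm² = 2.040e-04 m²
R_1 = (2.55×10^-8)(3540)/(2.040e-04) = 0.4425 Ω
Seg 2: A = 612 mm² = 6.120e-04 m²
R_2 = (1.77×10^-8)(2210)/(6.120e-04) = 0.06392 Ω
Seg 3: A = 334 mm² = 3.340e-04 m²
R_3 = (1.77×10^-8)(1800)/(3.340e-04) = 0.09539 Ω
R_total = R_1 + R_2 + R_3 = 0.602 Ω

0.602 Ω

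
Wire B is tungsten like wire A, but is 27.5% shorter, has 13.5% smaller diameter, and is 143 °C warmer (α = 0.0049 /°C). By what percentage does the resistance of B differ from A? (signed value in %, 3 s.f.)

R ∝ ρL/d² with ρ ∝ (1+αΔT), so R_B/R_A = (1 − 27.5/100) × (1 − 13.5/100)⁻² × (1 + 0.0049×143)
= 0.725 × 1.337 × 1.701 = 1.648
(R_B − R_A)/R_A = 1.648 − 1 = 64.8%

64.8%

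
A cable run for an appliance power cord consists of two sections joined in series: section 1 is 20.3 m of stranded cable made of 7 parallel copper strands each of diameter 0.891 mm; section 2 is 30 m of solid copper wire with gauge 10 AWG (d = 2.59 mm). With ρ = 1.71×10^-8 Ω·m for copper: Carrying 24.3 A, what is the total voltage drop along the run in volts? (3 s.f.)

4.30 V

Section 1: A_strand = π(4.4550e-04)² = 6.235e-07 m²; R₁ = ρL/(N·A_s) = (1.71×10^-8)(20.3)/(7×6.235e-07) = 0.07953 Ω
Section 2: A = π(2.59/2 mm)² = π(1.2950e-03 m)² = 5.269e-06 m²
R₂ = (1.71×10^-8)(30)/(5.269e-06) = 0.09737 Ω
R = R₁ + R₂ = 0.1769 Ω
V = IR = 24.3 × 0.1769 = 4.30 V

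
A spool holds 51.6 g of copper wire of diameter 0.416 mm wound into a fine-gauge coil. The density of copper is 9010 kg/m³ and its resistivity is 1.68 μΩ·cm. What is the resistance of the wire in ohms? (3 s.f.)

5.21 Ω

ρ = 1.68 μΩ·cm = 1.68×10^-8 Ω·m
A = π(d/2)² = π(2.0800e-04 m)² = 1.3592e-07 m²
L = m/(density·A) = 0.0516/(9010×1.3592e-07) = 42.14 m
R = ρL/A = (1.68×10^-8)(42.14)/(1.3592e-07) = 5.21 Ω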